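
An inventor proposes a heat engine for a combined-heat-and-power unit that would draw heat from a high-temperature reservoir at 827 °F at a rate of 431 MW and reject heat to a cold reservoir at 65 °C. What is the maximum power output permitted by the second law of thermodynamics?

Ẇ_max ≈ 227 MW

T_H = 827 °F → (827 − 32) × 5/9 = 441.67 °C = 714.82 K.
T_C = 65 °C → 65 + 273.15 = 338.15 K.
No engine can exceed the Carnot limit: η_max = 1 − T_C/T_H = 1 − 338.15/714.82 = 0.5269.
W_max = η_max · Q_H = 0.5269 × 431 = 227 MW.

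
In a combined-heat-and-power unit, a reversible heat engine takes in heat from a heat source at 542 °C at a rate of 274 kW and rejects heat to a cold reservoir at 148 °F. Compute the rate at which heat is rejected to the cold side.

Q̇_C ≈ 113 kW

T_H = 542 °C → 542 + 273.15 = 815.15 K.
T_C = 148 °F → (148 − 32) × 5/9 = 64.44 °C = 337.59 K.
The Carnot efficiency is η = 1 − T_C/T_H = 1 − 337.59/815.15 = 0.5858.
For a reversible cycle Q_C/Q_H = T_C/T_H, so Q_C = 274 × 337.59/815.15 = 113 kW.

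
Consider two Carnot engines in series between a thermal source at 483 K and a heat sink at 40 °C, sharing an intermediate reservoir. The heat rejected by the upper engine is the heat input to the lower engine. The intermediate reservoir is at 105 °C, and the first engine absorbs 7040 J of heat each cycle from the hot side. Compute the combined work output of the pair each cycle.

T_C = 40 °C → 40 + 273.15 = 313.15 K.
Two reversible stages in series are equivalent to a single Carnot engine between T_H and T_C, so η_total = 1 − T_C/T_H = 1 − 313.15/483.00 = 0.3517.
W_total = η_total · Q_H = 0.3517 × 7040 = 2480 J.

W_total ≈ 2480 J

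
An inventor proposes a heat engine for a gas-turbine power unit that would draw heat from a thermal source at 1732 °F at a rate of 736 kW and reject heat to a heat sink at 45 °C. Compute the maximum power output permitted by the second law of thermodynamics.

T_H = 1732 °F → (1732 − 32) × 5/9 = 944.44 °C = 1217.59 K.
T_C = 45 °C → 45 + 273.15 = 318.15 K.
No engine can exceed the Carnot limit: η_max = 1 − T_C/T_H = 1 − 318.15/1217.59 = 0.7387.
W_max = η_max · Q_H = 0.7387 × 736 = 544 kW.

Ẇ_max ≈ 544 kW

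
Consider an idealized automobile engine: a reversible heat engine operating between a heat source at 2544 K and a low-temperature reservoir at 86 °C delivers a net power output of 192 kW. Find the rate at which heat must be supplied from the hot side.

Q̇_H ≈ 224 kW

T_C = 86 °C → 86 + 273.15 = 359.15 K.
Carnot efficiency: η = 1 − T_C/T_H = 1 − 359.15/2544.00 = 0.8588.
Q_H = W/η = 192/0.8588 = 224 kW.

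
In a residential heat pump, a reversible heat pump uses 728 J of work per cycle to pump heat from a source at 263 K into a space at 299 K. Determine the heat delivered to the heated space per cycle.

Q_H ≈ 6050 J

For a reversible heat pump, COP_HP = T_H/(T_H − T_C) = 299.00/36.00 = 8.3056.
Q_H = COP_HP · W = 8.3056 × 728 = 6050 J.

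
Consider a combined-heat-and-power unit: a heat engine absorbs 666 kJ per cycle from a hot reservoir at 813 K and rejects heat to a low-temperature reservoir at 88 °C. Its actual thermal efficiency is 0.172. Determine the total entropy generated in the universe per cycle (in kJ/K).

ΔS_univ ≈ 0.708 kJ/K

T_C = 88 °C → 88 + 273.15 = 361.15 K.
W = η·Q_H = 0.172 × 666 = 114.6 kJ, so Q_C = Q_H − W = 551.4 kJ.
The hot reservoir loses entropy Q_H/T_H = 666/813.00 = 0.8192 kJ/K; the cold reservoir gains Q_C/T_C = 551.4/361.15 = 1.527 kJ/K.
ΔS_univ = −Q_H/T_H + Q_C/T_C = 0.708 kJ/K (> 0, since η = 0.172 < η_Carnot = 0.556).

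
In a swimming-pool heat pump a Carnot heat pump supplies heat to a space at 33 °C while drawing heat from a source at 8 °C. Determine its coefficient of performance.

COP_HP ≈ 12.25

T_H = 33 °C → 33 + 273.15 = 306.15 K.
T_C = 8 °C → 8 + 273.15 = 281.15 K.
For a reversible heat pump, COP_HP = T_H/(T_H − T_C) = 306.15/(306.15 − 281.15) = 12.25.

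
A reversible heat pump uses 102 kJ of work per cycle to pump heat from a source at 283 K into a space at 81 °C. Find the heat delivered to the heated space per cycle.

Q_H ≈ 508 kJ

T_H = 81 °C → 81 + 273.15 = 354.15 K.
COP_HP = T_H/(T_H − T_C) = 354.15/71.15 = 4.9775.
Q_H = COP_HP · W = 4.9775 × 102 = 508 kJ.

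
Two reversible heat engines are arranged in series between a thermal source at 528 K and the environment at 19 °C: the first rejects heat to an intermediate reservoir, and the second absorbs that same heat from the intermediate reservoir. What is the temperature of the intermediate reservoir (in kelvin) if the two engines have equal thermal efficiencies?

T_C = 19 °C → 19 + 273.15 = 292.15 K.
Equal efficiencies require 1 − T_m/T_H = 1 − T_C/T_m, i.e. T_m/T_H = T_C/T_m, so T_m = √(T_H·T_C) = √(528.00 × 292.15) = 393 K.

T_m ≈ 393 K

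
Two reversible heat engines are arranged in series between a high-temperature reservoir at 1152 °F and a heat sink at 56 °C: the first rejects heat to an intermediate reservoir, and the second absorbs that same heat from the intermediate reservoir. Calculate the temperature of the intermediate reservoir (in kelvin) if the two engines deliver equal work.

T_m ≈ 612.3 K

T_H = 1152 °F → (1152 − 32) × 5/9 = 622.22 °C = 895.37 K.
T_C = 56 °C → 56 + 273.15 = 329.15 K.
For reversible stages Q_m = Q_H·(T_m/T_H). Setting W₁ = Q_H(1 − T_m/T_H) equal to W₂ = Q_m(1 − T_C/T_m) = Q_H·(T_m − T_C)/T_H gives T_H − T_m = T_m − T_C, so T_m = (T_H + T_C)/2 = (895.37 + 329.15)/2 = 612.3 K.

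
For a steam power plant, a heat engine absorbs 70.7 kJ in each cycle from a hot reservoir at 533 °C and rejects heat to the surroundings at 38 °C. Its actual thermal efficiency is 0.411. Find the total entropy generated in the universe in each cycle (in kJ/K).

T_H = 533 °C → 533 + 273.15 = 806.15 K.
T_C = 38 °C → 38 + 273.15 = 311.15 K.
W = η·Q_H = 0.411 × 70.7 = 29.06 kJ, so Q_C = Q_H − W = 41.64 kJ.
Entropy balance on the reservoirs: −Q_H/T_H = -0.08770 kJ/K, +Q_C/T_C = 0.1338 kJ/K.
ΔS_univ = −Q_H/T_H + Q_C/T_C = 0.0461 kJ/K (> 0, since η = 0.411 < η_Carnot = 0.614).

ΔS_univ ≈ 0.0461 kJ/K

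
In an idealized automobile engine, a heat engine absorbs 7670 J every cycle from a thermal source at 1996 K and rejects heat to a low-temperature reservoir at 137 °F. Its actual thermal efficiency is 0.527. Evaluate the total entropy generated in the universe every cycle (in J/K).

T_C = 137 °F → (137 − 32) × 5/9 = 58.33 °C = 331.48 K.
W = η·Q_H = 0.527 × 7670 = 4042 J, so Q_C = Q_H − W = 3628 J.
The hot reservoir loses entropy Q_H/T_H = 7670/1996.00 = 3.843 J/K; the cold reservoir gains Q_C/T_C = 3628/331.48 = 10.94 J/K.
ΔS_univ = −Q_H/T_H + Q_C/T_C = 7.102 J/K (> 0, since η = 0.527 < η_Carnot = 0.834).

ΔS_univ ≈ 7.102 J/K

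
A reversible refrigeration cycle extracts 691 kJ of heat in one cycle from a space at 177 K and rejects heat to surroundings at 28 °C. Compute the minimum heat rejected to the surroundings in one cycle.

Q_H ≈ 1180 kJ

T_H = 28 °C → 28 + 273.15 = 301.15 K.
For a reversible cycle Q_H/Q_C = T_H/T_C, so Q_H = Q_C·T_H/T_C = 691 × 301.15/177.00 = 1180 kJ.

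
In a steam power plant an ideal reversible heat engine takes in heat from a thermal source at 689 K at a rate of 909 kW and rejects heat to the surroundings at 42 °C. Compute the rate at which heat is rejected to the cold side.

Q̇_C ≈ 416 kW

T_C = 42 °C → 42 + 273.15 = 315.15 K.
Since the cycle is reversible, η = 1 − T_C/T_H = 1 − 315.15/689.00 = 0.5426.
For a reversible cycle Q_C/Q_H = T_C/T_H, so Q_C = 909 × 315.15/689.00 = 416 kW.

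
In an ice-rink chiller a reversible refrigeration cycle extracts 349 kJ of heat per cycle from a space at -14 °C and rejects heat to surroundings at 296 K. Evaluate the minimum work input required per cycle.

W_in ≈ 49.63 kJ

T_C = -14 °C → -14 + 273.15 = 259.15 K.
For a reversible refrigerator, COP_R = T_C/(T_H − T_C) = 259.15/36.85 = 7.0326.
W = Q_C/COP_R = 349/7.0326 = 49.63 kJ.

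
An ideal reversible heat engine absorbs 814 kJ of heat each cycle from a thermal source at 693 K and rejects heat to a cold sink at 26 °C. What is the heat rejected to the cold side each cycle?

Q_C ≈ 351 kJ

T_C = 26 °C → 26 + 273.15 = 299.15 K.
Since the cycle is reversible, η = 1 − T_C/T_H = 1 − 299.15/693.00 = 0.5683.
For a reversible cycle Q_C/Q_H = T_C/T_H, so Q_C = 814 × 299.15/693.00 = 351 kJ.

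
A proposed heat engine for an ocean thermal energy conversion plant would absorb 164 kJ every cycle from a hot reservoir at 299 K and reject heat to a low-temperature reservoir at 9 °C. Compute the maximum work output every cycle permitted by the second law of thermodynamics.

W_max ≈ 9.24 kJ

T_C = 9 °C → 9 + 273.15 = 282.15 K.
No engine can exceed the Carnot limit: η_max = 1 − T_C/T_H = 1 − 282.15/299.00 = 0.0564.
W_max = η_max · Q_H = 0.0564 × 164 = 9.24 kJ.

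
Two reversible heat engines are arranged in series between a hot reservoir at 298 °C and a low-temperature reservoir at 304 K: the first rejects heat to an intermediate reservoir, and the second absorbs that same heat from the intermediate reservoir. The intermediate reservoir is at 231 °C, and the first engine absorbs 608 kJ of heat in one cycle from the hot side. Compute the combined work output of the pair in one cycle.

W_total ≈ 284.4 kJ

T_H = 298 °C → 298 + 273.15 = 571.15 K.
Two reversible stages in series are equivalent to a single Carnot engine between T_H and T_C, so η_total = 1 − T_C/T_H = 1 − 304.00/571.15 = 0.4677.
W_total = η_total · Q_H = 0.4677 × 608 = 284.4 kJ.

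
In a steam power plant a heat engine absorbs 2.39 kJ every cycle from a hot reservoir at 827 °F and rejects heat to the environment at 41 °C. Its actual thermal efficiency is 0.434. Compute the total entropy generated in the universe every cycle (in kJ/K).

ΔS_univ ≈ 9.63e-04 kJ/K

T_H = 827 °F → (827 − 32) × 5/9 = 441.67 °C = 714.82 K.
T_C = 41 °C → 41 + 273.15 = 314.15 K.
W = η·Q_H = 0.434 × 2.39 = 1.037 kJ, so Q_C = Q_H − W = 1.353 kJ.
Reservoir entropy changes: ΔS_H = −Q_H/T_H = −2.39/714.82 = -0.003344 kJ/K and ΔS_C = +Q_C/T_C = 1.353/314.15 = 0.004306 kJ/K.
ΔS_univ = −Q_H/T_H + Q_C/T_C = 9.63e-04 kJ/K (> 0, since η = 0.434 < η_Carnot = 0.561).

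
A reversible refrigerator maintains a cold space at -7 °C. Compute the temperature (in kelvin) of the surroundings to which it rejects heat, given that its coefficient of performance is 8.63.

T_H ≈ 297 K

T_C = -7 °C → -7 + 273.15 = 266.15 K.
COP_R = T_C/(T_H − T_C) ⇒ T_H = T_C·(1 + 1/COP_R) = 266.15 × (1 + 1/8.63) = 297 K.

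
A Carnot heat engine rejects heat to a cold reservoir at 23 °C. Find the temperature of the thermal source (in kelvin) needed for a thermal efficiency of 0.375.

T_C = 23 °C → 23 + 273.15 = 296.15 K.
From η = 1 − T_C/T_H, solving for T_H gives T_H = T_C/(1 − η) = 296.15/(1 − 0.375) = 474 K.

T_H ≈ 474 K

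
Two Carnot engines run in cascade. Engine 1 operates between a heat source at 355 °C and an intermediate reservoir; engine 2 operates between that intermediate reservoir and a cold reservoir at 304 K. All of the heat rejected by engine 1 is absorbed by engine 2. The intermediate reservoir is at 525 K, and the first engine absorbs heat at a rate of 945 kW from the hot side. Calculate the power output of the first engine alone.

Ẇ₁ ≈ 155.2 kW

T_H = 355 °C → 355 + 273.15 = 628.15 K.
First-stage efficiency η₁ = 1 − T_m/T_H = 1 − 525.00/628.15 = 0.1642.
W₁ = η₁·Q_H = 0.1642 × 945 = 155.2 kW.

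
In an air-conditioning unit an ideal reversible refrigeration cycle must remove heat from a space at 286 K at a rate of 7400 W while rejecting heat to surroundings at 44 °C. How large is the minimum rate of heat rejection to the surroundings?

T_H = 44 °C → 44 + 273.15 = 317.15 K.
For a reversible cycle Q_H/Q_C = T_H/T_C, so Q_H = Q_C·T_H/T_C = 7400 × 317.15/286.00 = 8210 W.

Q̇_H ≈ 8210 W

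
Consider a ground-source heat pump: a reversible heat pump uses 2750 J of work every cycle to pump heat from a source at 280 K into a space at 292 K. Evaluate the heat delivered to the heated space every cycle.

Q_H ≈ 66900 J

For a reversible heat pump, COP_HP = T_H/(T_H − T_C) = 292.00/12.00 = 24.3333.
Q_H = COP_HP · W = 24.3333 × 2750 = 66900 J.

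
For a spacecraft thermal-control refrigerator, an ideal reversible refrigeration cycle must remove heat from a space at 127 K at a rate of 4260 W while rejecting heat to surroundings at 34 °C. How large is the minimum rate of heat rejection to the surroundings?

T_H = 34 °C → 34 + 273.15 = 307.15 K.
For a reversible cycle Q_H/Q_C = T_H/T_C, so Q_H = Q_C·T_H/T_C = 4260 × 307.15/127.00 = 10300 W.

Q̇_H ≈ 10300 W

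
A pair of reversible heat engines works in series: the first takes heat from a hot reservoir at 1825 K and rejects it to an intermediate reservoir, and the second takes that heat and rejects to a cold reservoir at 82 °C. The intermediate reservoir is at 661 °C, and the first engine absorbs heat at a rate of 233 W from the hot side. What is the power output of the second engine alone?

T_C = 82 °C → 82 + 273.15 = 355.15 K.
T_m = 661 °C → 661 + 273.15 = 934.15 K.
Heat entering the second stage: Q_m = Q_H·(T_m/T_H) = 233 × 934.15/1825.00 = 119.3 W.
Second-stage efficiency η₂ = 1 − T_C/T_m = 1 − 355.15/934.15 = 0.6198, so W₂ = η₂·Q_m = 73.92 W.

Ẇ₂ ≈ 73.92 W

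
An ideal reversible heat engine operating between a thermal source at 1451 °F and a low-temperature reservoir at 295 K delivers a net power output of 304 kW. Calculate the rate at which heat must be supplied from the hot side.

Q̇_H ≈ 421.0 kW

T_H = 1451 °F → (1451 − 32) × 5/9 = 788.33 °C = 1061.48 K.
Carnot efficiency: η = 1 − T_C/T_H = 1 − 295.00/1061.48 = 0.7221.
Q_H = W/η = 304/0.7221 = 421.0 kW.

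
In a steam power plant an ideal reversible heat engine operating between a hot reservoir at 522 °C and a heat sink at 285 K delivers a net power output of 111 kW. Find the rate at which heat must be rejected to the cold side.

T_H = 522 °C → 522 + 273.15 = 795.15 K.
The Carnot efficiency is η = 1 − T_C/T_H = 1 − 285.00/795.15 = 0.6416.
Since Q_C/Q_H = T_C/T_H and Q_H = W/η, Q_C = W·T_C/(T_H − T_C) = 111 × 285.00/510.15 = 62.0 kW.

Q̇_C ≈ 62.0 kW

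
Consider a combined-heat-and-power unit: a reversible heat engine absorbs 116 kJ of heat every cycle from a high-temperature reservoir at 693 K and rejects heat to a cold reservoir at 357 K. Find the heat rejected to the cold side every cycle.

Q_C ≈ 59.76 kJ

Since the cycle is reversible, η = 1 − T_C/T_H = 1 − 357.00/693.00 = 0.4848.
For a reversible cycle Q_C/Q_H = T_C/T_H, so Q_C = 116 × 357.00/693.00 = 59.76 kJ.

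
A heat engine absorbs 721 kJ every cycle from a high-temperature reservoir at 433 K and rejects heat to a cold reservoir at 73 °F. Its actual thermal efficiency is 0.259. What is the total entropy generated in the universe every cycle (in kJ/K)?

T_C = 73 °F → (73 − 32) × 5/9 = 22.78 °C = 295.93 K.
W = η·Q_H = 0.259 × 721 = 186.7 kJ, so Q_C = Q_H − W = 534.3 kJ.
The hot reservoir loses entropy Q_H/T_H = 721/433.00 = 1.665 kJ/K; the cold reservoir gains Q_C/T_C = 534.3/295.93 = 1.805 kJ/K.
ΔS_univ = −Q_H/T_H + Q_C/T_C = 0.140 kJ/K (> 0, since η = 0.259 < η_Carnot = 0.317).

ΔS_univ ≈ 0.140 kJ/K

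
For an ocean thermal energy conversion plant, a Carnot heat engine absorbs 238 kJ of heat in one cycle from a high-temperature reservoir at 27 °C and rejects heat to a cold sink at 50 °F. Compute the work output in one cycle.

W ≈ 13.5 kJ

T_H = 27 °C → 27 + 273.15 = 300.15 K.
T_C = 50 °F → (50 − 32) × 5/9 = 10.00 °C = 283.15 K.
The Carnot efficiency is η = 1 − T_C/T_H = 1 − 283.15/300.15 = 0.0566.
W = η·Q_H = 0.0566 × 238 = 13.5 kJ.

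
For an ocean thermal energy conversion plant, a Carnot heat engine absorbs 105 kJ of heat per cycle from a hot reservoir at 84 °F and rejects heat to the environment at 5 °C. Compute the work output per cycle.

T_H = 84 °F → (84 − 32) × 5/9 = 28.89 °C = 302.04 K.
T_C = 5 °C → 5 + 273.15 = 278.15 K.
Since the cycle is reversible, η = 1 − T_C/T_H = 1 − 278.15/302.04 = 0.0791.
W = η·Q_H = 0.0791 × 105 = 8.305 kJ.

W ≈ 8.305 kJ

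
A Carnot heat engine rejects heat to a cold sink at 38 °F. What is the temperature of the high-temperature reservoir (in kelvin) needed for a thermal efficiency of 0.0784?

T_H ≈ 300 K

T_C = 38 °F → (38 − 32) × 5/9 = 3.33 °C = 276.48 K.
From η = 1 − T_C/T_H, solving for T_H gives T_H = T_C/(1 − η) = 276.48/(1 − 0.0784) = 300 K.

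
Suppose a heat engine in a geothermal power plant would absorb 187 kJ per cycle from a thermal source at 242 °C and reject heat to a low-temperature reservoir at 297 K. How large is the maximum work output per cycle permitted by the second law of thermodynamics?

W_max ≈ 79.2 kJ

T_H = 242 °C → 242 + 273.15 = 515.15 K.
The second-law ceiling is the Carnot efficiency, η_max = 1 − T_C/T_H = 1 − 297.00/515.15 = 0.4235.
W_max = η_max · Q_H = 0.4235 × 187 = 79.2 kJ.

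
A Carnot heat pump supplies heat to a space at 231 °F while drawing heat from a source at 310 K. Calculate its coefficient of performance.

COP_HP ≈ 5.21

T_H = 231 °F → (231 − 32) × 5/9 = 110.56 °C = 383.71 K.
Reversible heating COP: COP_HP = T_H/(T_H − T_C) = 383.71/(383.71 − 310.00) = 5.21.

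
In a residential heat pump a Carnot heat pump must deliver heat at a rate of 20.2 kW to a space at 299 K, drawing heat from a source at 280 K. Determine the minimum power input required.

For a reversible heat pump, COP_HP = T_H/(T_H − T_C) = 299.00/19.00 = 15.7368.
W = Q_H/COP_HP = 20.2/15.7368 = 1.28 kW.

Ẇ_in ≈ 1.28 kW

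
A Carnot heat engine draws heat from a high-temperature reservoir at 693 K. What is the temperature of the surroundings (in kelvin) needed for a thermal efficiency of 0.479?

T_C ≈ 361.1 K

From η = 1 − T_C/T_H, T_C = T_H·(1 − η) = 693.00 × (1 − 0.479) = 361.1 K.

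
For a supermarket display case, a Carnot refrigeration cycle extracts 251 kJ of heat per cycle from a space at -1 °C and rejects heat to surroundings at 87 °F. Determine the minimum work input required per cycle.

W_in ≈ 29.1 kJ

T_H = 87 °F → (87 − 32) × 5/9 = 30.56 °C = 303.71 K.
T_C = -1 °C → -1 + 273.15 = 272.15 K.
COP_R = T_C/(T_H − T_C) = 272.15/31.56 = 8.6245.
W = Q_C/COP_R = 251/8.6245 = 29.1 kJ.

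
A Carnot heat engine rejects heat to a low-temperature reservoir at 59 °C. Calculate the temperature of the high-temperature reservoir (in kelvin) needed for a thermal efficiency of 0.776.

T_H ≈ 1480 K

T_C = 59 °C → 59 + 273.15 = 332.15 K.
From η = 1 − T_C/T_H, solving for T_H gives T_H = T_C/(1 − η) = 332.15/(1 − 0.776) = 1480 K.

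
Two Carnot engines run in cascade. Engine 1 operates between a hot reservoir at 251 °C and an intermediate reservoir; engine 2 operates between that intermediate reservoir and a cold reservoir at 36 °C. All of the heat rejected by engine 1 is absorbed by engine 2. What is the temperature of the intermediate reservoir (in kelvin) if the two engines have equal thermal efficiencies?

T_H = 251 °C → 251 + 273.15 = 524.15 K.
T_C = 36 °C → 36 + 273.15 = 309.15 K.
Equal efficiencies require 1 − T_m/T_H = 1 − T_C/T_m, i.e. T_m/T_H = T_C/T_m, so T_m = √(T_H·T_C) = √(524.15 × 309.15) = 403 K.

T_m ≈ 403 K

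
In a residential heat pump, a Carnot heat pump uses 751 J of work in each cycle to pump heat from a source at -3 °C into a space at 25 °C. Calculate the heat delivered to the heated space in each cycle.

Q_H ≈ 7997 J

T_H = 25 °C → 25 + 273.15 = 298.15 K.
T_C = -3 °C → -3 + 273.15 = 270.15 K.
For a reversible heat pump, COP_HP = T_H/(T_H − T_C) = 298.15/28.00 = 10.6482.
Q_H = COP_HP · W = 10.6482 × 751 = 7997 J.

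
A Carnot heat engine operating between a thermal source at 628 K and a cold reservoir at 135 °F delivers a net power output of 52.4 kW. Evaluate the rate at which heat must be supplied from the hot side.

T_C = 135 °F → (135 − 32) × 5/9 = 57.22 °C = 330.37 K.
η_rev = 1 − T_C/T_H = 1 − 330.37/628.00 = 0.4739.
Q_H = W/η = 52.4/0.4739 = 111 kW.

Q̇_H ≈ 111 kW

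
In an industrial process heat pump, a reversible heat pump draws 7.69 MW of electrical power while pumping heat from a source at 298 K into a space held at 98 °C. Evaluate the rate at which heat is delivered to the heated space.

Q̇_H ≈ 39.0 MW

T_H = 98 °C → 98 + 273.15 = 371.15 K.
For a reversible heat pump, COP_HP = T_H/(T_H − T_C) = 371.15/73.15 = 5.0738.
Q_H = COP_HP · W = 5.0738 × 7.69 = 39.0 MW.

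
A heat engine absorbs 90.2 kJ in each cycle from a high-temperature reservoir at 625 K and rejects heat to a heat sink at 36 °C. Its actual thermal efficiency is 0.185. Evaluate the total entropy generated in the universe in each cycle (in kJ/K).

ΔS_univ ≈ 0.09347 kJ/K

T_C = 36 °C → 36 + 273.15 = 309.15 K.
W = η·Q_H = 0.185 × 90.2 = 16.69 kJ, so Q_C = Q_H − W = 73.51 kJ.
Entropy balance on the reservoirs: −Q_H/T_H = -0.1443 kJ/K, +Q_C/T_C = 0.2378 kJ/K.
ΔS_univ = −Q_H/T_H + Q_C/T_C = 0.09347 kJ/K (> 0, since η = 0.185 < η_Carnot = 0.505).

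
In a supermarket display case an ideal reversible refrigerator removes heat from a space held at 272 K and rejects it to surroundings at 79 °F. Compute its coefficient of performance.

COP_R ≈ 9.978

T_H = 79 °F → (79 − 32) × 5/9 = 26.11 °C = 299.26 K.
COP_R = T_C/(T_H − T_C) = 272.00/(299.26 − 272.00) = 9.978.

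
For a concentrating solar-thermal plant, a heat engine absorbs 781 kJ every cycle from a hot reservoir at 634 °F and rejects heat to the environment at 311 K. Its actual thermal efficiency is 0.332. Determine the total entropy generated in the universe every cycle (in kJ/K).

ΔS_univ ≈ 0.392 kJ/K

T_H = 634 °F → (634 − 32) × 5/9 = 334.44 °C = 607.59 K.
W = η·Q_H = 0.332 × 781 = 259.3 kJ, so Q_C = Q_H − W = 521.7 kJ.
Entropy balance on the reservoirs: −Q_H/T_H = -1.285 kJ/K, +Q_C/T_C = 1.678 kJ/K.
ΔS_univ = −Q_H/T_H + Q_C/T_C = 0.392 kJ/K (> 0, since η = 0.332 < η_Carnot = 0.488).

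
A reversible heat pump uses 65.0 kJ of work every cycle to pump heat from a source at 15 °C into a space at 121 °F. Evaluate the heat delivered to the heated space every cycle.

T_H = 121 °F → (121 − 32) × 5/9 = 49.44 °C = 322.59 K.
T_C = 15 °C → 15 + 273.15 = 288.15 K.
For a reversible heat pump, COP_HP = T_H/(T_H − T_C) = 322.59/34.44 = 9.3656.
Q_H = COP_HP · W = 9.3656 × 65.0 = 609 kJ.

Q_H ≈ 609 kJ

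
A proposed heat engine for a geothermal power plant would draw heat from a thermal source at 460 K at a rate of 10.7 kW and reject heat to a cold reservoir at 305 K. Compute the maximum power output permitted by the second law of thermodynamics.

Ẇ_max ≈ 3.605 kW

By the Carnot theorem, η_max = 1 − T_C/T_H = 1 − 305.00/460.00 = 0.3370.
W_max = η_max · Q_H = 0.3370 × 10.7 = 3.605 kW.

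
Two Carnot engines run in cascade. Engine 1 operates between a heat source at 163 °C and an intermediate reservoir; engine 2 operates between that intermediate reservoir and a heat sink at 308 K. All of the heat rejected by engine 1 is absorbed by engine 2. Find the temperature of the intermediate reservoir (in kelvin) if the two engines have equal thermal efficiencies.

T_m ≈ 366.5 K

T_H = 163 °C → 163 + 273.15 = 436.15 K.
Equal efficiencies require 1 − T_m/T_H = 1 − T_C/T_m, i.e. T_m/T_H = T_C/T_m, so T_m = √(T_H·T_C) = √(436.15 × 308.00) = 366.5 K.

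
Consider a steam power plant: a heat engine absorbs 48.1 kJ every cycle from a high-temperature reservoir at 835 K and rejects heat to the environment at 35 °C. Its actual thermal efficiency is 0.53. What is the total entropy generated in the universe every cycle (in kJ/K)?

T_C = 35 °C → 35 + 273.15 = 308.15 K.
W = η·Q_H = 0.53 × 48.1 = 25.49 kJ, so Q_C = Q_H − W = 22.61 kJ.
Reservoir entropy changes: ΔS_H = −Q_H/T_H = −48.1/835.00 = -0.05760 kJ/K and ΔS_C = +Q_C/T_C = 22.61/308.15 = 0.07336 kJ/K.
ΔS_univ = −Q_H/T_H + Q_C/T_C = 0.0158 kJ/K (> 0, since η = 0.53 < η_Carnot = 0.631).

ΔS_univ ≈ 0.0158 kJ/K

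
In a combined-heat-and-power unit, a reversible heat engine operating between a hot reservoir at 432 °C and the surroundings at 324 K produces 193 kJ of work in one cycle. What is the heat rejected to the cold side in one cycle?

T_H = 432 °C → 432 + 273.15 = 705.15 K.
The Carnot efficiency is η = 1 − T_C/T_H = 1 − 324.00/705.15 = 0.5405.
Since Q_C/Q_H = T_C/T_H and Q_H = W/η, Q_C = W·T_C/(T_H − T_C) = 193 × 324.00/381.15 = 164 kJ.

Q_C ≈ 164 kJ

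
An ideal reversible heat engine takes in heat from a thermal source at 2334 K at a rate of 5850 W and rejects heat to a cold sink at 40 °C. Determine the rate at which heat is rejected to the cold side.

T_C = 40 °C → 40 + 273.15 = 313.15 K.
The Carnot efficiency is η = 1 − T_C/T_H = 1 − 313.15/2334.00 = 0.8658.
For a reversible cycle Q_C/Q_H = T_C/T_H, so Q_C = 5850 × 313.15/2334.00 = 784.9 W.

Q̇_C ≈ 784.9 W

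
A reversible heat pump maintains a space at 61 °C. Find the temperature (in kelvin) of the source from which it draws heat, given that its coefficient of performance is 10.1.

T_H = 61 °C → 61 + 273.15 = 334.15 K.
COP_HP = T_H/(T_H − T_C) ⇒ T_C = T_H·(COP_HP − 1)/COP_HP = 334.15 × (10.1 − 1)/10.1 = 301 K.

T_C ≈ 301 K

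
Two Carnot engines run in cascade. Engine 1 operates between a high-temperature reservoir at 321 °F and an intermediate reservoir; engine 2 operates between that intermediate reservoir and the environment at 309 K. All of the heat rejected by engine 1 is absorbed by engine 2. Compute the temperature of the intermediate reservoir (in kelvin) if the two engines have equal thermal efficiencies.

T_H = 321 °F → (321 − 32) × 5/9 = 160.56 °C = 433.71 K.
Equal efficiencies require 1 − T_m/T_H = 1 − T_C/T_m, i.e. T_m/T_H = T_C/T_m, so T_m = √(T_H·T_C) = √(433.71 × 309.00) = 366 K.

T_m ≈ 366 K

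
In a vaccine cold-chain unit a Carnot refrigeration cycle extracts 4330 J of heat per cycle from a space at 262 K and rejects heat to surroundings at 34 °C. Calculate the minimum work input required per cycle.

W_in ≈ 746 J

T_H = 34 °C → 34 + 273.15 = 307.15 K.
Carnot COP: COP_R = T_C/(T_H − T_C) = 262.00/45.15 = 5.8029.
W = Q_C/COP_R = 4330/5.8029 = 746 J.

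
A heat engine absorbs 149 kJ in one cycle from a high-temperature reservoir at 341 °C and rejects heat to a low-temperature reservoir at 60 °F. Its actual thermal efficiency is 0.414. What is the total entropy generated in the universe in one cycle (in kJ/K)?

ΔS_univ ≈ 0.05982 kJ/K

T_H = 341 °C → 341 + 273.15 = 614.15 K.
T_C = 60 °F → (60 − 32) × 5/9 = 15.56 °C = 288.71 K.
W = η·Q_H = 0.414 × 149 = 61.69 kJ, so Q_C = Q_H − W = 87.31 kJ.
Entropy balance on the reservoirs: −Q_H/T_H = -0.2426 kJ/K, +Q_C/T_C = 0.3024 kJ/K.
ΔS_univ = −Q_H/T_H + Q_C/T_C = 0.05982 kJ/K (> 0, since η = 0.414 < η_Carnot = 0.530).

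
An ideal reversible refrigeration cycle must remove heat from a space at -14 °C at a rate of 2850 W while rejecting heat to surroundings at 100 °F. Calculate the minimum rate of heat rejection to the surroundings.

Q̇_H ≈ 3419 W

T_H = 100 °F → (100 − 32) × 5/9 = 37.78 °C = 310.93 K.
T_C = -14 °C → -14 + 273.15 = 259.15 K.
For a reversible cycle Q_H/Q_C = T_H/T_C, so Q_H = Q_C·T_H/T_C = 2850 × 310.93/259.15 = 3419 W.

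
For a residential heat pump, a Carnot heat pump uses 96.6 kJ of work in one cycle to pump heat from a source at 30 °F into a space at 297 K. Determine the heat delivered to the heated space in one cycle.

Q_H ≈ 1150 kJ

T_C = 30 °F → (30 − 32) × 5/9 = -1.11 °C = 272.04 K.
For a reversible heat pump, COP_HP = T_H/(T_H − T_C) = 297.00/24.96 = 11.8985.
Q_H = COP_HP · W = 11.8985 × 96.6 = 1150 kJ.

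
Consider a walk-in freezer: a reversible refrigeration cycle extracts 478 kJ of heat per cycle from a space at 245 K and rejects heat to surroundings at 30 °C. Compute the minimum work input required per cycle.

T_H = 30 °C → 30 + 273.15 = 303.15 K.
The reversible coefficient of performance is COP_R = T_C/(T_H − T_C) = 245.00/58.15 = 4.2132.
W = Q_C/COP_R = 478/4.2132 = 113 kJ.

W_in ≈ 113 kJ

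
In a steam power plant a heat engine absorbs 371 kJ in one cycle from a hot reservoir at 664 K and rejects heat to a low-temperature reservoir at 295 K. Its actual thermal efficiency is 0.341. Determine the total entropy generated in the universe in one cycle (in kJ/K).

ΔS_univ ≈ 0.270 kJ/K

W = η·Q_H = 0.341 × 371 = 126.5 kJ, so Q_C = Q_H − W = 244.5 kJ.
Entropy balance on the reservoirs: −Q_H/T_H = -0.5587 kJ/K, +Q_C/T_C = 0.8288 kJ/K.
ΔS_univ = −Q_H/T_H + Q_C/T_C = 0.270 kJ/K (> 0, since η = 0.341 < η_Carnot = 0.556).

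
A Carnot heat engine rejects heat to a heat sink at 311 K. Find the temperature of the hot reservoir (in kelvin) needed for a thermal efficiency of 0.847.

T_H ≈ 2033 K

From η = 1 − T_C/T_H, solving for T_H gives T_H = T_C/(1 − η) = 311.00/(1 − 0.847) = 2033 K.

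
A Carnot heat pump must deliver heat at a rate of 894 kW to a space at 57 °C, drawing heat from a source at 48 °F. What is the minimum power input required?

T_H = 57 °C → 57 + 273.15 = 330.15 K.
T_C = 48 °F → (48 − 32) × 5/9 = 8.89 °C = 282.04 K.
Reversible heating COP: COP_HP = T_H/(T_H − T_C) = 330.15/48.11 = 6.8622.
W = Q_H/COP_HP = 894/6.8622 = 130.3 kW.

Ẇ_in ≈ 130.3 kW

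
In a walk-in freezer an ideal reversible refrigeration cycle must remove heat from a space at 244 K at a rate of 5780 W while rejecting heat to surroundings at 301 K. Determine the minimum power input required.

Ẇ_in ≈ 1350 W

For a reversible refrigerator, COP_R = T_C/(T_H − T_C) = 244.00/57.00 = 4.2807.
W = Q_C/COP_R = 5780/4.2807 = 1350 W.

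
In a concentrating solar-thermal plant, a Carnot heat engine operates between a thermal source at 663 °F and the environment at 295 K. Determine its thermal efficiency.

η ≈ 0.527

T_H = 663 °F → (663 − 32) × 5/9 = 350.56 °C = 623.71 K.
η_rev = 1 − T_C/T_H = 1 − 295.00/623.71 = 0.527.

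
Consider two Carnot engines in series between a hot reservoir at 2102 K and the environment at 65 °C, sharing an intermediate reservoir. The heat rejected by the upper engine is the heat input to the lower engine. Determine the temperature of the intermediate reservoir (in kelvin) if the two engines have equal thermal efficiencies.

T_C = 65 °C → 65 + 273.15 = 338.15 K.
Equal efficiencies require 1 − T_m/T_H = 1 − T_C/T_m, i.e. T_m/T_H = T_C/T_m, so T_m = √(T_H·T_C) = √(2102.00 × 338.15) = 843 K.

T_m ≈ 843 K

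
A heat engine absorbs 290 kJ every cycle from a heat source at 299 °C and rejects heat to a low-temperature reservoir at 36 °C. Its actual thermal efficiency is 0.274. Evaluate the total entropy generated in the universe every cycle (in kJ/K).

T_H = 299 °C → 299 + 273.15 = 572.15 K.
T_C = 36 °C → 36 + 273.15 = 309.15 K.
W = η·Q_H = 0.274 × 290 = 79.46 kJ, so Q_C = Q_H − W = 210.5 kJ.
Entropy balance on the reservoirs: −Q_H/T_H = -0.5069 kJ/K, +Q_C/T_C = 0.6810 kJ/K.
ΔS_univ = −Q_H/T_H + Q_C/T_C = 0.174 kJ/K (> 0, since η = 0.274 < η_Carnot = 0.460).

ΔS_univ ≈ 0.174 kJ/K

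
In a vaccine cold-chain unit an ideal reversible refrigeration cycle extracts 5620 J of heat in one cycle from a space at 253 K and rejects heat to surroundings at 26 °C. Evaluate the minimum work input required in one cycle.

T_H = 26 °C → 26 + 273.15 = 299.15 K.
For a reversible refrigerator, COP_R = T_C/(T_H − T_C) = 253.00/46.15 = 5.4821.
W = Q_C/COP_R = 5620/5.4821 = 1025 J.

W_in ≈ 1025 J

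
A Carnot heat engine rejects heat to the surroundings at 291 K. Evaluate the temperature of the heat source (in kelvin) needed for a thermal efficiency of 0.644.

From η = 1 − T_C/T_H, solving for T_H gives T_H = T_C/(1 − η) = 291.00/(1 − 0.644) = 817.4 K.

T_H ≈ 817.4 K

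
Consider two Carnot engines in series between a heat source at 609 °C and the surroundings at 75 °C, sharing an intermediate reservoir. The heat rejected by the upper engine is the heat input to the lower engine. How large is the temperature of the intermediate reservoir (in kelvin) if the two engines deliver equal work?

T_H = 609 °C → 609 + 273.15 = 882.15 K.
T_C = 75 °C → 75 + 273.15 = 348.15 K.
For reversible stages Q_m = Q_H·(T_m/T_H). Setting W₁ = Q_H(1 − T_m/T_H) equal to W₂ = Q_m(1 − T_C/T_m) = Q_H·(T_m − T_C)/T_H gives T_H − T_m = T_m − T_C, so T_m = (T_H + T_C)/2 = (882.15 + 348.15)/2 = 615 K.

T_m ≈ 615 K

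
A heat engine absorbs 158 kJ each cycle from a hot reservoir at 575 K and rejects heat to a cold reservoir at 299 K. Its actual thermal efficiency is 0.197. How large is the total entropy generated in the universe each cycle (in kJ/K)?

ΔS_univ ≈ 0.150 kJ/K

W = η·Q_H = 0.197 × 158 = 31.13 kJ, so Q_C = Q_H − W = 126.9 kJ.
Entropy balance on the reservoirs: −Q_H/T_H = -0.2748 kJ/K, +Q_C/T_C = 0.4243 kJ/K.
ΔS_univ = −Q_H/T_H + Q_C/T_C = 0.150 kJ/K (> 0, since η = 0.197 < η_Carnot = 0.480).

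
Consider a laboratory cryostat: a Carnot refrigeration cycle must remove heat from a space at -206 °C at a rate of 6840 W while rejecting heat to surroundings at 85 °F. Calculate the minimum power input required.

T_H = 85 °F → (85 − 32) × 5/9 = 29.44 °C = 302.59 K.
T_C = -206 °C → -206 + 273.15 = 67.15 K.
The reversible coefficient of performance is COP_R = T_C/(T_H − T_C) = 67.15/235.44 = 0.2852.
W = Q_C/COP_R = 6840/0.2852 = 23980 W.

Ẇ_in ≈ 23980 W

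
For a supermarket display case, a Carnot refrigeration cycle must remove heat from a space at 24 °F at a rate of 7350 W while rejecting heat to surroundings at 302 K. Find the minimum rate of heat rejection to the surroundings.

Q̇_H ≈ 8260 W

T_C = 24 °F → (24 − 32) × 5/9 = -4.44 °C = 268.71 K.
For a reversible cycle Q_H/Q_C = T_H/T_C, so Q_H = Q_C·T_H/T_C = 7350 × 302.00/268.71 = 8260 W.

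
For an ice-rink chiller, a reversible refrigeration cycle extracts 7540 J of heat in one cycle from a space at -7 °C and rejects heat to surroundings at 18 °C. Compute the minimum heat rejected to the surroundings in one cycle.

T_H = 18 °C → 18 + 273.15 = 291.15 K.
T_C = -7 °C → -7 + 273.15 = 266.15 K.
For a reversible cycle Q_H/Q_C = T_H/T_C, so Q_H = Q_C·T_H/T_C = 7540 × 291.15/266.15 = 8250 J.

Q_H ≈ 8250 J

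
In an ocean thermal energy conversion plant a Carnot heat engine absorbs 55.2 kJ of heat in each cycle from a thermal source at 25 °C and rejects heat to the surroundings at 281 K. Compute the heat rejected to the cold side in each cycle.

Q_C ≈ 52.0 kJ

T_H = 25 °C → 25 + 273.15 = 298.15 K.
The Carnot efficiency is η = 1 − T_C/T_H = 1 − 281.00/298.15 = 0.0575.
For a reversible cycle Q_C/Q_H = T_C/T_H, so Q_C = 55.2 × 281.00/298.15 = 52.0 kJ.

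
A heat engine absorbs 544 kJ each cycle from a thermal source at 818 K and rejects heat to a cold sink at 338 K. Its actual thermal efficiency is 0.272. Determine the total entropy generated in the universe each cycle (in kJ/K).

W = η·Q_H = 0.272 × 544 = 148.0 kJ, so Q_C = Q_H − W = 396.0 kJ.
Reservoir entropy changes: ΔS_H = −Q_H/T_H = −544/818.00 = -0.6650 kJ/K and ΔS_C = +Q_C/T_C = 396.0/338.00 = 1.172 kJ/K.
ΔS_univ = −Q_H/T_H + Q_C/T_C = 0.507 kJ/K (> 0, since η = 0.272 < η_Carnot = 0.587).

ΔS_univ ≈ 0.507 kJ/K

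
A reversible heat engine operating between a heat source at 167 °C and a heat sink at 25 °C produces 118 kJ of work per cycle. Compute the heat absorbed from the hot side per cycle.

Q_H ≈ 366 kJ

T_H = 167 °C → 167 + 273.15 = 440.15 K.
T_C = 25 °C → 25 + 273.15 = 298.15 K.
The Carnot efficiency is η = 1 − T_C/T_H = 1 − 298.15/440.15 = 0.3226.
Q_H = W/η = 118/0.3226 = 366 kJ.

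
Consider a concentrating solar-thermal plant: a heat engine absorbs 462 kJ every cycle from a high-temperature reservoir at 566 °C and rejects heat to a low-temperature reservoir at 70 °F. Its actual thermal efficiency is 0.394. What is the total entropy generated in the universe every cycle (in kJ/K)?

T_H = 566 °C → 566 + 273.15 = 839.15 K.
T_C = 70 °F → (70 − 32) × 5/9 = 21.11 °C = 294.26 K.
W = η·Q_H = 0.394 × 462 = 182.0 kJ, so Q_C = Q_H − W = 280.0 kJ.
Reservoir entropy changes: ΔS_H = −Q_H/T_H = −462/839.15 = -0.5506 kJ/K and ΔS_C = +Q_C/T_C = 280.0/294.26 = 0.9514 kJ/K.
ΔS_univ = −Q_H/T_H + Q_C/T_C = 0.401 kJ/K (> 0, since η = 0.394 < η_Carnot = 0.649).

ΔS_univ ≈ 0.401 kJ/K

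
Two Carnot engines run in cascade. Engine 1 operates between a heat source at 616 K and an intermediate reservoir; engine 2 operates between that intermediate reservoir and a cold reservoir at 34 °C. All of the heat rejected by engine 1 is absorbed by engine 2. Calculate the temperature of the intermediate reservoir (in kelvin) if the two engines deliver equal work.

T_C = 34 °C → 34 + 273.15 = 307.15 K.
For reversible stages Q_m = Q_H·(T_m/T_H). Setting W₁ = Q_H(1 − T_m/T_H) equal to W₂ = Q_m(1 − T_C/T_m) = Q_H·(T_m − T_C)/T_H gives T_H − T_m = T_m − T_C, so T_m = (T_H + T_C)/2 = (616.00 + 307.15)/2 = 462 K.

T_m ≈ 462 K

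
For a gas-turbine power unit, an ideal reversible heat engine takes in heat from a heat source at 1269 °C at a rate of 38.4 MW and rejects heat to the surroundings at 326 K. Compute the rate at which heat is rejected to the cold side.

T_H = 1269 °C → 1269 + 273.15 = 1542.15 K.
The Carnot efficiency is η = 1 − T_C/T_H = 1 − 326.00/1542.15 = 0.7886.
For a reversible cycle Q_C/Q_H = T_C/T_H, so Q_C = 38.4 × 326.00/1542.15 = 8.117 MW.

Q̇_C ≈ 8.117 MW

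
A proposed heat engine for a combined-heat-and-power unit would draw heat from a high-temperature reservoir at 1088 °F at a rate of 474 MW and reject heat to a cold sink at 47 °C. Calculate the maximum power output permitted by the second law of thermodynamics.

T_H = 1088 °F → (1088 − 32) × 5/9 = 586.67 °C = 859.82 K.
T_C = 47 °C → 47 + 273.15 = 320.15 K.
The second-law ceiling is the Carnot efficiency, η_max = 1 − T_C/T_H = 1 − 320.15/859.82 = 0.6277.
W_max = η_max · Q_H = 0.6277 × 474 = 297.5 MW.

Ẇ_max ≈ 297.5 MW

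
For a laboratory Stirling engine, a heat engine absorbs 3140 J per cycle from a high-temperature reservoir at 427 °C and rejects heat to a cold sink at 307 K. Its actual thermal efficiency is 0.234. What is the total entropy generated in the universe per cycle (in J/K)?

ΔS_univ ≈ 3.35 J/K

T_H = 427 °C → 427 + 273.15 = 700.15 K.
W = η·Q_H = 0.234 × 3140 = 734.8 J, so Q_C = Q_H − W = 2405 J.
The hot reservoir loses entropy Q_H/T_H = 3140/700.15 = 4.485 J/K; the cold reservoir gains Q_C/T_C = 2405/307.00 = 7.835 J/K.
ΔS_univ = −Q_H/T_H + Q_C/T_C = 3.35 J/K (> 0, since η = 0.234 < η_Carnot = 0.562).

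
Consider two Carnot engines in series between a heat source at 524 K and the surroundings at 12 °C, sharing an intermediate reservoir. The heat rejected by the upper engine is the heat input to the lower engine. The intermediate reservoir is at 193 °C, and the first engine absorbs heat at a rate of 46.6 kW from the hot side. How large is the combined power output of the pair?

Ẇ_total ≈ 21.2 kW

T_C = 12 °C → 12 + 273.15 = 285.15 K.
Two reversible stages in series are equivalent to a single Carnot engine between T_H and T_C, so η_total = 1 − T_C/T_H = 1 − 285.15/524.00 = 0.4558.
W_total = η_total · Q_H = 0.4558 × 46.6 = 21.2 kW.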